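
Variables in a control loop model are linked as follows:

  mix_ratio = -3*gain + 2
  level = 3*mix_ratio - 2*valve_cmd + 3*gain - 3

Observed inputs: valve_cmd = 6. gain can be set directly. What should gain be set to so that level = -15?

gain = 1

Substituting into the level equation gives level = -6*gain - 9.
Solve -6*gain - 9 = -15: gain = (-15 + 9) / -6 = 1.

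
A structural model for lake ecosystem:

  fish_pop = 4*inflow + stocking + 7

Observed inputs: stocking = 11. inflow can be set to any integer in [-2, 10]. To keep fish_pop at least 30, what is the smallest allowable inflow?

inflow = 3

Substituting into the fish_pop equation gives fish_pop = 4*inflow + 18.
Require 4*inflow + 18 ≥ 30, so inflow ≥ 3.
The smallest integer in [-2, 10] satisfying this is 3.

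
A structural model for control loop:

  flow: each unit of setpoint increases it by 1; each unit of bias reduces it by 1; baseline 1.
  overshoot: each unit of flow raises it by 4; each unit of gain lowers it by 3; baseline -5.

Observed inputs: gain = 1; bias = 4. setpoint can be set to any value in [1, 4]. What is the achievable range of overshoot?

-16 to -4

Substituting into the flow equation gives flow = setpoint - 3.
overshoot becomes 4*setpoint - 20.
Linear in setpoint, so extremes are at the endpoints: setpoint = 1 gives overshoot = -16; setpoint = 4 gives overshoot = -4.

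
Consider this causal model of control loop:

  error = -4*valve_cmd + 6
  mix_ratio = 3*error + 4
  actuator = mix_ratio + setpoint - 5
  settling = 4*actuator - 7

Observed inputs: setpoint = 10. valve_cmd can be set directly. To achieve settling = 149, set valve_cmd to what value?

valve_cmd = -1

Substituting into the mix_ratio equation gives mix_ratio = -12*valve_cmd + 22.
Substituting into the actuator equation gives actuator = -12*valve_cmd + 27.
Substituting into the settling equation gives settling = -48*valve_cmd + 101.
Solve -48*valve_cmd + 101 = 149: valve_cmd = (149 - 101) / -48 = -1.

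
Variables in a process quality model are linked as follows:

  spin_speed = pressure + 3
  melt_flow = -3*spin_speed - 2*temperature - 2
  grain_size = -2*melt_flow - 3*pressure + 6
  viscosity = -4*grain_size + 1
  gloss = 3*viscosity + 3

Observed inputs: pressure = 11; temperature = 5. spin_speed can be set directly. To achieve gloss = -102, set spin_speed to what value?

spin_speed = 2

Intervening on spin_speed fixes its value directly, overriding its dependence on pressure.
Substituting into the melt_flow equation gives melt_flow = -3*spin_speed - 12.
So grain_size = 6*spin_speed - 3.
So viscosity = -24*spin_speed + 13.
This gives gloss = -72*spin_speed + 42.
Solve -72*spin_speed + 42 = -102: spin_speed = (-102 - 42) / -72 = 2.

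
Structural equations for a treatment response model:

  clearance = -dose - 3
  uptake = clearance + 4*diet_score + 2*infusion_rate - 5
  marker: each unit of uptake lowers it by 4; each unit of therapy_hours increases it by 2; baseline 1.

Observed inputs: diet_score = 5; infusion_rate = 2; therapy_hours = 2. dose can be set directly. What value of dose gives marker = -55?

Substituting into the uptake equation gives uptake = -dose + 16.
Substituting into the marker equation gives marker = 4*dose - 59.
Solve 4*dose - 59 = -55: dose = (-55 + 59) / 4 = 1.

dose = 1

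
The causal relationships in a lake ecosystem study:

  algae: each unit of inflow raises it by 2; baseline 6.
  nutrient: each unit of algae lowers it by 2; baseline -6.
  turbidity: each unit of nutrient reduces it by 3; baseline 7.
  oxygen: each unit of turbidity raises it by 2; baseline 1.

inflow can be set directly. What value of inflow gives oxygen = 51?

inflow = -3

Substituting into the nutrient equation gives nutrient = -4*inflow - 18.
So turbidity = 12*inflow + 61.
Substituting into the oxygen equation gives oxygen = 24*inflow + 123.
Solve 24*inflow + 123 = 51: inflow = (51 - 123) / 24 = -3.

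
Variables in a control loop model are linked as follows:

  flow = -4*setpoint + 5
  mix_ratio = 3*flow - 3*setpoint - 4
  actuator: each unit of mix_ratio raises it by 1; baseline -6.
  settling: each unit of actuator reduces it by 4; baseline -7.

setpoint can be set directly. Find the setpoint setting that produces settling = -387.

setpoint = -6

Substituting into the mix_ratio equation gives mix_ratio = -15*setpoint + 11.
Substituting into the actuator equation gives actuator = -15*setpoint + 5.
Substituting into the settling equation gives settling = 60*setpoint - 27.
Solve 60*setpoint - 27 = -387: setpoint = (-387 + 27) / 60 = -6.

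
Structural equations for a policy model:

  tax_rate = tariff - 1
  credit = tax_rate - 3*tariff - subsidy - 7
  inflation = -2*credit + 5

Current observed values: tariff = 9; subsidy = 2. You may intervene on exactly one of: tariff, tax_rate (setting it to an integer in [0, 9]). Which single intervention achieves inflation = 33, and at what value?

set tariff = 2

Intervening on tariff: with other inputs at their observed values, inflation = 4*tariff + 25. Solving for 33 gives tariff = 2, within [0, 9].
Intervening on tax_rate: inflation = -2*tax_rate + 77. Reaching 33 requires tax_rate = 22, outside [0, 9].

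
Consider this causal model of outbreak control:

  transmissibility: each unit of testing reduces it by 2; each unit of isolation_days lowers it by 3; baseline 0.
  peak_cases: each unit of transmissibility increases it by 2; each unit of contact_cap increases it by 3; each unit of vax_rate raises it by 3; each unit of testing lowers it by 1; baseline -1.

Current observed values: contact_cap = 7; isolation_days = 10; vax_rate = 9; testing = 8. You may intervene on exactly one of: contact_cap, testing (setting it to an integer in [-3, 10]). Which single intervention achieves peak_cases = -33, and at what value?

set testing = 4

Intervening on contact_cap: peak_cases = 3*contact_cap - 74. Reaching -33 requires contact_cap = 41/3, not an integer.
Intervening on testing: with other inputs at their observed values, peak_cases = -5*testing - 13. Solving for -33 gives testing = 4, within [-3, 10].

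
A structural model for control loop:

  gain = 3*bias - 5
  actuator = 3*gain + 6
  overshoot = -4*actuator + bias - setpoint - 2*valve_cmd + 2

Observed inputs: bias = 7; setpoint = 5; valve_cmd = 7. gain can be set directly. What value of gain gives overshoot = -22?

Intervening on gain fixes its value directly, overriding its dependence on bias.
Substituting into the overshoot equation gives overshoot = -12*gain - 34.
Solve -12*gain - 34 = -22: gain = (-22 + 34) / -12 = -1.

gain = -1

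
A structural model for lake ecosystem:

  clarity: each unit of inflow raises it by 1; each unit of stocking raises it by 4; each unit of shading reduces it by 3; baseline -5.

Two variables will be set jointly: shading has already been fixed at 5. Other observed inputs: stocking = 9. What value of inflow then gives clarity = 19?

inflow = 3

With shading held at 5:
Substituting into the clarity equation gives clarity = inflow + 16.
Solve inflow + 16 = 19: inflow = (19 - 16) / 1 = 3.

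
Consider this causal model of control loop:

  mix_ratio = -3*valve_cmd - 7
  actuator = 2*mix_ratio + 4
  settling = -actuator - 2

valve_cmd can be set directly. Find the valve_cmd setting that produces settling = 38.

Substituting into the actuator equation gives actuator = -6*valve_cmd - 10.
Substituting into the settling equation gives settling = 6*valve_cmd + 8.
Solve 6*valve_cmd + 8 = 38: valve_cmd = (38 - 8) / 6 = 5.

valve_cmd = 5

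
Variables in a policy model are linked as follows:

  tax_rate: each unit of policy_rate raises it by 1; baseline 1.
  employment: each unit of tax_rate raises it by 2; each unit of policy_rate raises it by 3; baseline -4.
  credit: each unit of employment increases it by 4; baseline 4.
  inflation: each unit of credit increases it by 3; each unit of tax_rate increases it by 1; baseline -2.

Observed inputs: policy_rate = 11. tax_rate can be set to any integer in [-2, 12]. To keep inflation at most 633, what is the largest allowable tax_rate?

tax_rate = 11

Intervening on tax_rate fixes its value directly, overriding its dependence on policy_rate.
Substituting into the employment equation gives employment = 2*tax_rate + 29.
So credit = 8*tax_rate + 120.
This gives inflation = 25*tax_rate + 358.
Require 25*tax_rate + 358 ≤ 633, so tax_rate ≤ 11.
The largest integer in [-2, 12] satisfying this is 11.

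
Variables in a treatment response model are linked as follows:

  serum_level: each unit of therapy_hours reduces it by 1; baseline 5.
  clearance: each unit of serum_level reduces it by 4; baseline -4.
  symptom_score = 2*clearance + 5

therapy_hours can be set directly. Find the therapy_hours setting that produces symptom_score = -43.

therapy_hours = 0

Substituting into the clearance equation gives clearance = 4*therapy_hours - 24.
Substituting into the symptom_score equation gives symptom_score = 8*therapy_hours - 43.
Solve 8*therapy_hours - 43 = -43: therapy_hours = (-43 + 43) / 8 = 0.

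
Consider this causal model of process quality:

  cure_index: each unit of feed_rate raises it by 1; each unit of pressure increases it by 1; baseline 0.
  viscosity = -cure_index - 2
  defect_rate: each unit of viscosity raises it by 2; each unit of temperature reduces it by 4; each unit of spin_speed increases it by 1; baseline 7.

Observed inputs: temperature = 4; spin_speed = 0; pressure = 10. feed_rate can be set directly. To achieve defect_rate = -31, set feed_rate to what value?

feed_rate = -1

Substituting into the cure_index equation gives cure_index = feed_rate + 10.
Substituting into the viscosity equation gives viscosity = -feed_rate - 12.
Substituting into the defect_rate equation gives defect_rate = -2*feed_rate - 33.
Solve -2*feed_rate - 33 = -31: feed_rate = (-31 + 33) / -2 = -1.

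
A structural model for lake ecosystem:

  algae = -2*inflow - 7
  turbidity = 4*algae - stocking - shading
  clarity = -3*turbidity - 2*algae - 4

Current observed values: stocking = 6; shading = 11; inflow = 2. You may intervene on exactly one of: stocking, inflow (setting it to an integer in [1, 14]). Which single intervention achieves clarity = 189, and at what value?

Intervening on stocking: with other inputs at their observed values, clarity = 3*stocking + 183. Solving for 189 gives stocking = 2, within [1, 14].
Intervening on inflow: clarity = 28*inflow + 145. Reaching 189 requires inflow = 11/7, not an integer.

set stocking = 2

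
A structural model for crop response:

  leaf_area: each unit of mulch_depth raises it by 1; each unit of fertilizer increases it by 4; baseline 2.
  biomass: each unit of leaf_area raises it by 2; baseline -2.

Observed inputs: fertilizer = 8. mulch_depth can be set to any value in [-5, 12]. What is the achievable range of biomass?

Substituting into the leaf_area equation gives leaf_area = mulch_depth + 34.
This gives biomass = 2*mulch_depth + 66.
Linear in mulch_depth, so extremes are at the endpoints: mulch_depth = -5 gives biomass = 56; mulch_depth = 12 gives biomass = 90.

56 to 90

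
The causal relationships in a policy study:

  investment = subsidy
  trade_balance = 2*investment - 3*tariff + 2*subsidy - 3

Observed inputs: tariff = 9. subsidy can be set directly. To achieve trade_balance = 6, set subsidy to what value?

Substituting into the trade_balance equation gives trade_balance = 4*subsidy - 30.
Solve 4*subsidy - 30 = 6: subsidy = (6 + 30) / 4 = 9.

subsidy = 9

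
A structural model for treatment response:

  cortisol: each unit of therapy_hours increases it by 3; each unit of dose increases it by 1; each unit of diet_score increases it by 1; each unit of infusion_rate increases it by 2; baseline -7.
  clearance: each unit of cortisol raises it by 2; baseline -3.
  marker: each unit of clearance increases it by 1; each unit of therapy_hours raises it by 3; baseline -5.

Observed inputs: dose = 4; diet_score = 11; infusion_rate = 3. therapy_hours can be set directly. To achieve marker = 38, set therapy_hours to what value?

therapy_hours = 2

Substituting into the cortisol equation gives cortisol = 3*therapy_hours + 14.
This gives clearance = 6*therapy_hours + 25.
Substituting into the marker equation gives marker = 9*therapy_hours + 20.
Solve 9*therapy_hours + 20 = 38: therapy_hours = (38 - 20) / 9 = 2.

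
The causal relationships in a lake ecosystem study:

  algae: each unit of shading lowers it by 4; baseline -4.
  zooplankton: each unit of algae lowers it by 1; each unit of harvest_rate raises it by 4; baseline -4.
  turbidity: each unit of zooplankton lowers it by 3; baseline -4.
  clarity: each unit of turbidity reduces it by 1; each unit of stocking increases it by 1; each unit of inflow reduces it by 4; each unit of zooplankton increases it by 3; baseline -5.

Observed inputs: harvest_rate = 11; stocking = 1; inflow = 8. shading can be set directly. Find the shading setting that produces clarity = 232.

Substituting into the zooplankton equation gives zooplankton = 4*shading + 44.
So turbidity = -12*shading - 136.
Substituting into the clarity equation gives clarity = 24*shading + 232.
Solve 24*shading + 232 = 232: shading = (232 - 232) / 24 = 0.

shading = 0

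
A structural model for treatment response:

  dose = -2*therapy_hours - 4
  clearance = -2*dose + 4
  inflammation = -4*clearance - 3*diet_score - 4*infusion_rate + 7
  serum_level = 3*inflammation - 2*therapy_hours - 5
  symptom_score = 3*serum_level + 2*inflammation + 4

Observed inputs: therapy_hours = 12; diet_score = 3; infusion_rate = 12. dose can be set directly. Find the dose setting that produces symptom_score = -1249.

Intervening on dose fixes its value directly, overriding its dependence on therapy_hours.
Substituting into the inflammation equation gives inflammation = 8*dose - 66.
serum_level becomes 24*dose - 227.
So symptom_score = 88*dose - 809.
Solve 88*dose - 809 = -1249: dose = (-1249 + 809) / 88 = -5.

dose = -5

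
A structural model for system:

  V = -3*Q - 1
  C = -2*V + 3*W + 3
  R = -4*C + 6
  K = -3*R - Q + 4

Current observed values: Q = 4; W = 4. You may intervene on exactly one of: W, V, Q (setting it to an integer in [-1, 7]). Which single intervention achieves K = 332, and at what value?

Intervening on W: K = 36*W + 330. Reaching 332 requires W = 1/18, not an integer.
Intervening on V: K = -24*V + 162. Reaching 332 requires V = -85/12, not an integer.
Intervening on Q: with other inputs at their observed values, K = 71*Q + 190. Solving for 332 gives Q = 2, within [-1, 7].

set Q = 2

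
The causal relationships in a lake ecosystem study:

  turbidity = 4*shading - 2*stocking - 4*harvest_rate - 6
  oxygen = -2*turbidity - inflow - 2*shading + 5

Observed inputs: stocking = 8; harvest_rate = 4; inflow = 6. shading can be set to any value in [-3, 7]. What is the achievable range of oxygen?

Substituting into the turbidity equation gives turbidity = 4*shading - 38.
So oxygen = -10*shading + 75.
Linear in shading, so extremes are at the endpoints: shading = -3 gives oxygen = 105; shading = 7 gives oxygen = 5.

5 to 105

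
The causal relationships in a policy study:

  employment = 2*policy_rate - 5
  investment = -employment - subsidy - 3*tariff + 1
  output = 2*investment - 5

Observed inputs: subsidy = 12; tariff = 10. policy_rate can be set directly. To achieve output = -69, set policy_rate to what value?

Substituting into the investment equation gives investment = -2*policy_rate - 36.
output becomes -4*policy_rate - 77.
Solve -4*policy_rate - 77 = -69: policy_rate = (-69 + 77) / -4 = -2.

policy_rate = -2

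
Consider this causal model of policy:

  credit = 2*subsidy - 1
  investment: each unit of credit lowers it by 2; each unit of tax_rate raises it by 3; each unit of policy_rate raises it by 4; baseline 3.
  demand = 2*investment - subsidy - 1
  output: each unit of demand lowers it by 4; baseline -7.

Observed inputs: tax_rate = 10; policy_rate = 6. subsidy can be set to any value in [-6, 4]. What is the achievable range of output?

-691 to -331

Substituting into the investment equation gives investment = -4*subsidy + 59.
demand becomes -9*subsidy + 117.
Substituting into the output equation gives output = 36*subsidy - 475.
Linear in subsidy, so extremes are at the endpoints: subsidy = -6 gives output = -691; subsidy = 4 gives output = -331.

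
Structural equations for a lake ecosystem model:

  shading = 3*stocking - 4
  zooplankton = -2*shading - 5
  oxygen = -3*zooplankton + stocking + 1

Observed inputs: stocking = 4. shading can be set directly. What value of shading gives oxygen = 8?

Intervening on shading fixes its value directly, overriding its dependence on stocking.
Substituting into the oxygen equation gives oxygen = 6*shading + 20.
Solve 6*shading + 20 = 8: shading = (8 - 20) / 6 = -2.

shading = -2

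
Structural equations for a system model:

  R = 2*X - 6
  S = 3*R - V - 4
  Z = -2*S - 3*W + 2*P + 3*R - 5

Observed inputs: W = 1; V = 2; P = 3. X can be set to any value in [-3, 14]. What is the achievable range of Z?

Substituting into the S equation gives S = 6*X - 24.
Z becomes -6*X + 28.
Linear in X, so extremes are at the endpoints: X = -3 gives Z = 46; X = 14 gives Z = -56.

-56 to 46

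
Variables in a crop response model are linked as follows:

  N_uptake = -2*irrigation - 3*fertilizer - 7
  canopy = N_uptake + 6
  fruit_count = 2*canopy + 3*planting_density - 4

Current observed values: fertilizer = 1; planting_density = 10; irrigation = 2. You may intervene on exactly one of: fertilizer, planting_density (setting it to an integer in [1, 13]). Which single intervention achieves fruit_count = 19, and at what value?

set planting_density = 13

Intervening on fertilizer: fruit_count = -6*fertilizer + 16. Reaching 19 requires fertilizer = -1/2, not an integer.
Intervening on planting_density: with other inputs at their observed values, fruit_count = 3*planting_density - 20. Solving for 19 gives planting_density = 13, within [1, 13].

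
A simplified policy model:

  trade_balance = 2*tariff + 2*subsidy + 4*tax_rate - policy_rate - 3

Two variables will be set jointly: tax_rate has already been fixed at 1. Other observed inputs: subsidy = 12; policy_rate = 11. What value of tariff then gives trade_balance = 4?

tariff = -5

With tax_rate held at 1:
Substituting into the trade_balance equation gives trade_balance = 2*tariff + 14.
Solve 2*tariff + 14 = 4: tariff = (4 - 14) / 2 = -5.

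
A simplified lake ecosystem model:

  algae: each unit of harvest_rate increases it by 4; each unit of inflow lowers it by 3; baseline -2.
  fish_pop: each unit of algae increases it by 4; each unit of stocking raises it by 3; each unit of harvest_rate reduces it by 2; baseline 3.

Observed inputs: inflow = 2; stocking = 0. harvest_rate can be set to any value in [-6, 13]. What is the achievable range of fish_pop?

-113 to 153

Substituting into the algae equation gives algae = 4*harvest_rate - 8.
fish_pop becomes 14*harvest_rate - 29.
Linear in harvest_rate, so extremes are at the endpoints: harvest_rate = -6 gives fish_pop = -113; harvest_rate = 13 gives fish_pop = 153.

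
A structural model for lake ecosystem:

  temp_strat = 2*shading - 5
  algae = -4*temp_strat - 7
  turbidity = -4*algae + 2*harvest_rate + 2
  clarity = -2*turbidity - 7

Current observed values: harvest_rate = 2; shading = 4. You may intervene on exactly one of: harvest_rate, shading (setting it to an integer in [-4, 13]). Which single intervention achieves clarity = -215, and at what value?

set harvest_rate = 13

Intervening on harvest_rate: with other inputs at their observed values, clarity = -4*harvest_rate - 163. Solving for -215 gives harvest_rate = 13, within [-4, 13].
Intervening on shading: clarity = -64*shading + 85. Reaching -215 requires shading = 75/16, not an integer.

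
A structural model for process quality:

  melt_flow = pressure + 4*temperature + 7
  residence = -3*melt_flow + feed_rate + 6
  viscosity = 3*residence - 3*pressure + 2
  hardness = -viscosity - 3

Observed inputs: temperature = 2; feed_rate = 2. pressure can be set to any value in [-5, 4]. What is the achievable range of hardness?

46 to 154

Substituting into the melt_flow equation gives melt_flow = pressure + 15.
residence becomes -3*pressure - 37.
Substituting into the viscosity equation gives viscosity = -12*pressure - 109.
This gives hardness = 12*pressure + 106.
Linear in pressure, so extremes are at the endpoints: pressure = -5 gives hardness = 46; pressure = 4 gives hardness = 154.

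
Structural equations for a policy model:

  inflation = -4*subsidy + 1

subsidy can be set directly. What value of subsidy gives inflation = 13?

subsidy = -3

Solve -4*subsidy + 1 = 13: subsidy = (13 - 1) / -4 = -3.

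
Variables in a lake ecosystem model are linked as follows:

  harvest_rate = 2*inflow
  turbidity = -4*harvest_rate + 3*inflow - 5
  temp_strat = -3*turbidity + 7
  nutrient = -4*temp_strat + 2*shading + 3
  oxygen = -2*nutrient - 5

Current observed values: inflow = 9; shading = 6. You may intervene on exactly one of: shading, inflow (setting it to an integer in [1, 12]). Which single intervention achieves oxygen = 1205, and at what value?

Intervening on shading: with other inputs at their observed values, oxygen = -4*shading + 1245. Solving for 1205 gives shading = 10, within [1, 12].
Intervening on inflow: oxygen = 120*inflow + 141. Reaching 1205 requires inflow = 133/15, not an integer.

set shading = 10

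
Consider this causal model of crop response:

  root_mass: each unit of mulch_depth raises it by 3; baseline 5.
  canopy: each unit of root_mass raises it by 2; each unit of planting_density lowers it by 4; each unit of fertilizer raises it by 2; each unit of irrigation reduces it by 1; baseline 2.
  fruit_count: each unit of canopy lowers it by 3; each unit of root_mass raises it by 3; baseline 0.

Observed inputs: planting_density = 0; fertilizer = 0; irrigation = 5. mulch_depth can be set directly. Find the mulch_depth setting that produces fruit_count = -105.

Substituting into the canopy equation gives canopy = 6*mulch_depth + 7.
This gives fruit_count = -9*mulch_depth - 6.
Solve -9*mulch_depth - 6 = -105: mulch_depth = (-105 + 6) / -9 = 11.

mulch_depth = 11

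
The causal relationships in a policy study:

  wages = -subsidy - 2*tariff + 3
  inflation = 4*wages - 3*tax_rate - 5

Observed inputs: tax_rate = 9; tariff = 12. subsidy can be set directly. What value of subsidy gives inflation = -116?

Substituting into the wages equation gives wages = -subsidy - 21.
Substituting into the inflation equation gives inflation = -4*subsidy - 116.
Solve -4*subsidy - 116 = -116: subsidy = (-116 + 116) / -4 = 0.

subsidy = 0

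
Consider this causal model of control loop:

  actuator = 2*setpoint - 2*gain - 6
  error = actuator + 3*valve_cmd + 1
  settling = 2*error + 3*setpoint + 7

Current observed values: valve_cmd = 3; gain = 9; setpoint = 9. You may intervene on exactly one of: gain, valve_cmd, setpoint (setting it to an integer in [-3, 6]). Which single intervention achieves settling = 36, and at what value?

set valve_cmd = 2

Intervening on gain: settling = -4*gain + 78. Reaching 36 requires gain = 21/2, not an integer.
Intervening on valve_cmd: with other inputs at their observed values, settling = 6*valve_cmd + 24. Solving for 36 gives valve_cmd = 2, within [-3, 6].
Intervening on setpoint: settling = 7*setpoint - 21. Reaching 36 requires setpoint = 57/7, not an integer.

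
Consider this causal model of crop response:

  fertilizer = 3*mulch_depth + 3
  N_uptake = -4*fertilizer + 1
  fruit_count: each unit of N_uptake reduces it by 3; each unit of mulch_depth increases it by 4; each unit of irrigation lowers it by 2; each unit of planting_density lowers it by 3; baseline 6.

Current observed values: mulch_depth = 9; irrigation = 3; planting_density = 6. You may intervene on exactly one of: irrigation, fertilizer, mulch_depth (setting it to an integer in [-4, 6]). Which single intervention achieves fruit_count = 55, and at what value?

Intervening on irrigation: fruit_count = -2*irrigation + 381. Reaching 55 requires irrigation = 163, outside [-4, 6].
Intervening on fertilizer: fruit_count = 12*fertilizer + 15. Reaching 55 requires fertilizer = 10/3, not an integer.
Intervening on mulch_depth: with other inputs at their observed values, fruit_count = 40*mulch_depth + 15. Solving for 55 gives mulch_depth = 1, within [-4, 6].

set mulch_depth = 1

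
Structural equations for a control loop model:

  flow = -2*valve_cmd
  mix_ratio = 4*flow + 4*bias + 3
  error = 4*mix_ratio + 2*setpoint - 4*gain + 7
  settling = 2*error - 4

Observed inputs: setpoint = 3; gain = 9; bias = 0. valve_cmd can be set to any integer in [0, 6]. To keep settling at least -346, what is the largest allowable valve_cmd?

Substituting into the mix_ratio equation gives mix_ratio = -8*valve_cmd + 3.
error becomes -32*valve_cmd - 11.
This gives settling = -64*valve_cmd - 26.
Require -64*valve_cmd - 26 ≥ -346, so valve_cmd ≤ 5.
The largest integer in [0, 6] satisfying this is 5.

valve_cmd = 5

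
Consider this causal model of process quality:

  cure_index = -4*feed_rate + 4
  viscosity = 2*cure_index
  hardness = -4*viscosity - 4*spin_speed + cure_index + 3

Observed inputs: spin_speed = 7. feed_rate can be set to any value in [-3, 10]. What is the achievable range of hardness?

-137 to 227

Substituting into the viscosity equation gives viscosity = -8*feed_rate + 8.
Substituting into the hardness equation gives hardness = 28*feed_rate - 53.
Linear in feed_rate, so extremes are at the endpoints: feed_rate = -3 gives hardness = -137; feed_rate = 10 gives hardness = 227.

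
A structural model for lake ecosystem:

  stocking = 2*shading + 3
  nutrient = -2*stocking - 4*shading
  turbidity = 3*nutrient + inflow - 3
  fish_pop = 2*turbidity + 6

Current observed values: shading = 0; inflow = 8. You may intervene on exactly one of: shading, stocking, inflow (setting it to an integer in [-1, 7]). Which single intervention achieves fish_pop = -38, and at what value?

Intervening on shading: fish_pop = -48*shading - 20. Reaching -38 requires shading = 3/8, not an integer.
Intervening on stocking: fish_pop = -12*stocking + 16. Reaching -38 requires stocking = 9/2, not an integer.
Intervening on inflow: with other inputs at their observed values, fish_pop = 2*inflow - 36. Solving for -38 gives inflow = -1, within [-1, 7].

set inflow = -1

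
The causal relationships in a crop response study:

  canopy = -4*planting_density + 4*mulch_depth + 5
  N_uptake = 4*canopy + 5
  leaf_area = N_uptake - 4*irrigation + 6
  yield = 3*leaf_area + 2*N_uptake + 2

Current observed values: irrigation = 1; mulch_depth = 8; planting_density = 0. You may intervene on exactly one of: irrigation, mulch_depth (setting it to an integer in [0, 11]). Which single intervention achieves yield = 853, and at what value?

set mulch_depth = 9

Intervening on irrigation: yield = -12*irrigation + 785. Reaching 853 requires irrigation = -17/3, not an integer.
Intervening on mulch_depth: with other inputs at their observed values, yield = 80*mulch_depth + 133. Solving for 853 gives mulch_depth = 9, within [0, 11].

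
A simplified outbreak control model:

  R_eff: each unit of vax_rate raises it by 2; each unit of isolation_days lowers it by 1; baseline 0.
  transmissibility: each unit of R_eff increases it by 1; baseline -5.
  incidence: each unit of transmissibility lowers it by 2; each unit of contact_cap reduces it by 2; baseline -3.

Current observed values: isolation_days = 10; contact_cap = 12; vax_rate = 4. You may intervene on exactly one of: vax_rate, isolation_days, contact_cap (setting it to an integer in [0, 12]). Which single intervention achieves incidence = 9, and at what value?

Intervening on vax_rate: incidence = -4*vax_rate + 3. Reaching 9 requires vax_rate = -3/2, not an integer.
Intervening on isolation_days: incidence = 2*isolation_days - 33. Reaching 9 requires isolation_days = 21, outside [0, 12].
Intervening on contact_cap: with other inputs at their observed values, incidence = -2*contact_cap + 11. Solving for 9 gives contact_cap = 1, within [0, 12].

set contact_cap = 1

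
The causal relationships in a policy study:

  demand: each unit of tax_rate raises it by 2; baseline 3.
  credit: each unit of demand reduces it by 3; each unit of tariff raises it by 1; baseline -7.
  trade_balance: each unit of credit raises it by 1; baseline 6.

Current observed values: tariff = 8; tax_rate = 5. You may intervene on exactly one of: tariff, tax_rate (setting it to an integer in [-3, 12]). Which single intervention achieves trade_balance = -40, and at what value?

Intervening on tariff: with other inputs at their observed values, trade_balance = tariff - 40. Solving for -40 gives tariff = 0, within [-3, 12].
Intervening on tax_rate: trade_balance = -6*tax_rate - 2. Reaching -40 requires tax_rate = 19/3, not an integer.

set tariff = 0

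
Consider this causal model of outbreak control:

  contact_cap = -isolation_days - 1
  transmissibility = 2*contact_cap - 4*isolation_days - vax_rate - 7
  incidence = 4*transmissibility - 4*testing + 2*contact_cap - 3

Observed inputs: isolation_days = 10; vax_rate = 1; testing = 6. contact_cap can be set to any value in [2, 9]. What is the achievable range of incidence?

-199 to -129

Intervening on contact_cap fixes its value directly, overriding its dependence on isolation_days.
Substituting into the transmissibility equation gives transmissibility = 2*contact_cap - 48.
So incidence = 10*contact_cap - 219.
Linear in contact_cap, so extremes are at the endpoints: contact_cap = 2 gives incidence = -199; contact_cap = 9 gives incidence = -129.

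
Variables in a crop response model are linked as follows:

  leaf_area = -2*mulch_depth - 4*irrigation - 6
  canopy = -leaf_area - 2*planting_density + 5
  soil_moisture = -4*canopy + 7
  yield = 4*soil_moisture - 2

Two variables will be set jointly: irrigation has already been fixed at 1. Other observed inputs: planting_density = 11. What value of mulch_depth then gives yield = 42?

With irrigation held at 1:
Substituting into the leaf_area equation gives leaf_area = -2*mulch_depth - 10.
Substituting into the canopy equation gives canopy = 2*mulch_depth - 7.
Substituting into the soil_moisture equation gives soil_moisture = -8*mulch_depth + 35.
Substituting into the yield equation gives yield = -32*mulch_depth + 138.
Solve -32*mulch_depth + 138 = 42: mulch_depth = (42 - 138) / -32 = 3.

mulch_depth = 3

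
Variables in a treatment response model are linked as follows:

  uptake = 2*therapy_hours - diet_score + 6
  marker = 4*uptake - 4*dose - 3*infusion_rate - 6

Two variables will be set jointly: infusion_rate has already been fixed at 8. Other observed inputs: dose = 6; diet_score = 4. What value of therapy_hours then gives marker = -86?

With infusion_rate held at 8:
Substituting into the uptake equation gives uptake = 2*therapy_hours + 2.
Substituting into the marker equation gives marker = 8*therapy_hours - 46.
Solve 8*therapy_hours - 46 = -86: therapy_hours = (-86 + 46) / 8 = -5.

therapy_hours = -5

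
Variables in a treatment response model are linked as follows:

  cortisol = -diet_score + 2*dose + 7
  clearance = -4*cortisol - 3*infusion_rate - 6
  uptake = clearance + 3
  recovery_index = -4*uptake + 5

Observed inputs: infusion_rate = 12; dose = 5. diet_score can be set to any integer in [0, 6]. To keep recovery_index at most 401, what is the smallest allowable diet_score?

diet_score = 2

Substituting into the cortisol equation gives cortisol = -diet_score + 17.
So clearance = 4*diet_score - 110.
Substituting into the uptake equation gives uptake = 4*diet_score - 107.
This gives recovery_index = -16*diet_score + 433.
Require -16*diet_score + 433 ≤ 401, so diet_score ≥ 2.
The smallest integer in [0, 6] satisfying this is 2.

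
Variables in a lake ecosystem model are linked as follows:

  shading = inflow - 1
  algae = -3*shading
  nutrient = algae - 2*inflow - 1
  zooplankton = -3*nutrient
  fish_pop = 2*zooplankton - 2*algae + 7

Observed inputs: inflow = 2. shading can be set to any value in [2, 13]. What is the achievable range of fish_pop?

85 to 349

Intervening on shading fixes its value directly, overriding its dependence on inflow.
Substituting into the nutrient equation gives nutrient = -3*shading - 5.
zooplankton becomes 9*shading + 15.
fish_pop becomes 24*shading + 37.
Linear in shading, so extremes are at the endpoints: shading = 2 gives fish_pop = 85; shading = 13 gives fish_pop = 349.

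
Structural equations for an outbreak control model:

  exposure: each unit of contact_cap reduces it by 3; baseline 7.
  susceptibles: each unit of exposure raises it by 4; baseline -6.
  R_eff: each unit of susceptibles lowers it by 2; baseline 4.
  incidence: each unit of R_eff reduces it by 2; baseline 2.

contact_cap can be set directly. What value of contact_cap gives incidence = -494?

contact_cap = 12

Substituting into the susceptibles equation gives susceptibles = -12*contact_cap + 22.
R_eff becomes 24*contact_cap - 40.
So incidence = -48*contact_cap + 82.
Solve -48*contact_cap + 82 = -494: contact_cap = (-494 - 82) / -48 = 12.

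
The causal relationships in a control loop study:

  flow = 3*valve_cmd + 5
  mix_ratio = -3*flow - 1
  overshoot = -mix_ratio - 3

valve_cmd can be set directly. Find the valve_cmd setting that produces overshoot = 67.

valve_cmd = 6

Substituting into the mix_ratio equation gives mix_ratio = -9*valve_cmd - 16.
Substituting into the overshoot equation gives overshoot = 9*valve_cmd + 13.
Solve 9*valve_cmd + 13 = 67: valve_cmd = (67 - 13) / 9 = 6.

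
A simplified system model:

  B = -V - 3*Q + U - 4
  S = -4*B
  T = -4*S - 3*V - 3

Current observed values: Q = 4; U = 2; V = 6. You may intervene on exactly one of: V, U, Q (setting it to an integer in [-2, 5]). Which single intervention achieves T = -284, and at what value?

set V = 3

Intervening on V: with other inputs at their observed values, T = -19*V - 227. Solving for -284 gives V = 3, within [-2, 5].
Intervening on U: T = 16*U - 373. Reaching -284 requires U = 89/16, not an integer.
Intervening on Q: T = -48*Q - 149. Reaching -284 requires Q = 45/16, not an integer.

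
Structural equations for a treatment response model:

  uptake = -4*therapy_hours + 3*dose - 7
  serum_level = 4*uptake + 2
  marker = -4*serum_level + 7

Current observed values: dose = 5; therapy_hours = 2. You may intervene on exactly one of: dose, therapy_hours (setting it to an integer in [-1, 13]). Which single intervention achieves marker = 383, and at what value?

Intervening on dose: marker = -48*dose + 239. Reaching 383 requires dose = -3, outside [-1, 13].
Intervening on therapy_hours: with other inputs at their observed values, marker = 64*therapy_hours - 129. Solving for 383 gives therapy_hours = 8, within [-1, 13].

set therapy_hours = 8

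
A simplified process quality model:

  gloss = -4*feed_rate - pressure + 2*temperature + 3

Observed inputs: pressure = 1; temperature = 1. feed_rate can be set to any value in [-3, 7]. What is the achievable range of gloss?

-24 to 16

Substituting into the gloss equation gives gloss = -4*feed_rate + 4.
Linear in feed_rate, so extremes are at the endpoints: feed_rate = -3 gives gloss = 16; feed_rate = 7 gives gloss = -24.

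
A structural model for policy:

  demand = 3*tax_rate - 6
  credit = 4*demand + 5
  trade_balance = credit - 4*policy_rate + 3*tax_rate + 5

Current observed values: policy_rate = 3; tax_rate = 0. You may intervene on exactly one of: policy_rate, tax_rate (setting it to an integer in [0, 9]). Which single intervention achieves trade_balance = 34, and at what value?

Intervening on policy_rate: trade_balance = -4*policy_rate - 14. Reaching 34 requires policy_rate = -12, outside [0, 9].
Intervening on tax_rate: with other inputs at their observed values, trade_balance = 15*tax_rate - 26. Solving for 34 gives tax_rate = 4, within [0, 9].

set tax_rate = 4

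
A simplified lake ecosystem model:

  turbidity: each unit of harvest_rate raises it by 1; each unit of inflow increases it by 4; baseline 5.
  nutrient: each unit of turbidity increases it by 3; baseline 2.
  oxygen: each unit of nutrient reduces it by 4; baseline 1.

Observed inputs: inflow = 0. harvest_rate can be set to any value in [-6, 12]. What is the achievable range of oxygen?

-211 to 5

Substituting into the turbidity equation gives turbidity = harvest_rate + 5.
Substituting into the nutrient equation gives nutrient = 3*harvest_rate + 17.
oxygen becomes -12*harvest_rate - 67.
Linear in harvest_rate, so extremes are at the endpoints: harvest_rate = -6 gives oxygen = 5; harvest_rate = 12 gives oxygen = -211.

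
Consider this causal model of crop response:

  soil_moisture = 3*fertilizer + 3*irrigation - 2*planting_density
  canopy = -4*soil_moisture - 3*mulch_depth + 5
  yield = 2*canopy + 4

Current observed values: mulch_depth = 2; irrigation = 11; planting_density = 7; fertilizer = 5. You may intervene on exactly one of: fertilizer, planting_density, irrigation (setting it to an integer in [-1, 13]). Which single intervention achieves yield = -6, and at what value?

Intervening on fertilizer: yield = -24*fertilizer - 150. Reaching -6 requires fertilizer = -6, outside [-1, 13].
Intervening on planting_density: yield = 16*planting_density - 382. Reaching -6 requires planting_density = 47/2, not an integer.
Intervening on irrigation: with other inputs at their observed values, yield = -24*irrigation - 6. Solving for -6 gives irrigation = 0, within [-1, 13].

set irrigation = 0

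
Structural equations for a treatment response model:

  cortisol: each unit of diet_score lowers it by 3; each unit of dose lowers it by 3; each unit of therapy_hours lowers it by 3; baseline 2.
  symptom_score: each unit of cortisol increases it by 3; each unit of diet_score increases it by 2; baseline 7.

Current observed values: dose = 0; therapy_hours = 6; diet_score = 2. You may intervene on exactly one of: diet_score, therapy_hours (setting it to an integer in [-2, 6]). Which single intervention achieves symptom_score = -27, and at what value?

Intervening on diet_score: with other inputs at their observed values, symptom_score = -7*diet_score - 41. Solving for -27 gives diet_score = -2, within [-2, 6].
Intervening on therapy_hours: symptom_score = -9*therapy_hours - 1. Reaching -27 requires therapy_hours = 26/9, not an integer.

set diet_score = -2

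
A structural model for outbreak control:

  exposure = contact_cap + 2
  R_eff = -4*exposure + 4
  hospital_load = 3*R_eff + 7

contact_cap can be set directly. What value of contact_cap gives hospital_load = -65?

Substituting into the R_eff equation gives R_eff = -4*contact_cap - 4.
This gives hospital_load = -12*contact_cap - 5.
Solve -12*contact_cap - 5 = -65: contact_cap = (-65 + 5) / -12 = 5.

contact_cap = 5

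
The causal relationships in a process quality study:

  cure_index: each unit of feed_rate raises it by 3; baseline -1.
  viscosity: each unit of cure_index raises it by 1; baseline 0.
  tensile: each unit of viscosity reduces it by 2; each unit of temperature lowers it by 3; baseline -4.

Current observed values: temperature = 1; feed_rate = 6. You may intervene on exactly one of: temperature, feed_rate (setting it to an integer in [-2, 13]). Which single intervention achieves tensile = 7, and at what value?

Intervening on temperature: tensile = -3*temperature - 38. Reaching 7 requires temperature = -15, outside [-2, 13].
Intervening on feed_rate: with other inputs at their observed values, tensile = -6*feed_rate - 5. Solving for 7 gives feed_rate = -2, within [-2, 13].

set feed_rate = -2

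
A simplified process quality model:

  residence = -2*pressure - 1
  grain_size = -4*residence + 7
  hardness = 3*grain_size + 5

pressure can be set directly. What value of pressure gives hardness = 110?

Substituting into the grain_size equation gives grain_size = 8*pressure + 11.
So hardness = 24*pressure + 38.
Solve 24*pressure + 38 = 110: pressure = (110 - 38) / 24 = 3.

pressure = 3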